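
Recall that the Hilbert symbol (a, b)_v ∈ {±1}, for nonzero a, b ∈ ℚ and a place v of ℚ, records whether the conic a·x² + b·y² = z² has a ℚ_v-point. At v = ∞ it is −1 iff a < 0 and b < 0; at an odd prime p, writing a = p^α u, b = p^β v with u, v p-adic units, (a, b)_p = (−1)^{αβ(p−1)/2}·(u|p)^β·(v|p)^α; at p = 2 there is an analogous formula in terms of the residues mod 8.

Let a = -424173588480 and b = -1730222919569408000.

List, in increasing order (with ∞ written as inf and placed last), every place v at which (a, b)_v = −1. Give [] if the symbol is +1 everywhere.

[37, inf]

Mod squares: a ≡ -5, b ≡ -15170. Check v ∈ {∞, 2, 3, 5, 11, 37, 41}.
v=3: a=3^2·(≡1), b=3^0·(≡1) mod 3; (1|3)=+1, (1|3)=+1; (−1)^{2·0·1}·(+1)^0·(+1)^2 = +1.
v=2: v_2(a)=12, v_2(b)=15; units ≡ 3, 7 (mod 8); ε·ε+αω+βω = 1·1+12·0+15·1 ≡ 0  ⇒  (a,b)_2 = +1.
v=41: a=41^2·(≡10), b=41^3·(≡33) mod 41; (10|41)=+1, (33|41)=+1; (−1)^{2·3·20}·(+1)^3·(+1)^2 = +1.
v=∞: -5 < 0 and -15170 < 0  ⇒  (a,b)_∞ = -1.
v=11: a=11^0·(≡7), b=11^2·(≡7) mod 11; (7|11)=-1, (7|11)=-1; (−1)^{0·2·5}·(-1)^2·(-1)^0 = +1.
v=37: a=37^2·(≡2), b=37^3·(≡10) mod 37; (2|37)=-1, (10|37)=+1; (−1)^{2·3·18}·(-1)^3·(+1)^2 = -1.
v=5: a=5^1·(≡4), b=5^3·(≡1) mod 5; (4|5)=+1, (1|5)=+1; (−1)^{1·3·2}·(+1)^3·(+1)^1 = +1.
|Ram(-5, -15170)| = 2, even; anisotropic at {37, ∞}.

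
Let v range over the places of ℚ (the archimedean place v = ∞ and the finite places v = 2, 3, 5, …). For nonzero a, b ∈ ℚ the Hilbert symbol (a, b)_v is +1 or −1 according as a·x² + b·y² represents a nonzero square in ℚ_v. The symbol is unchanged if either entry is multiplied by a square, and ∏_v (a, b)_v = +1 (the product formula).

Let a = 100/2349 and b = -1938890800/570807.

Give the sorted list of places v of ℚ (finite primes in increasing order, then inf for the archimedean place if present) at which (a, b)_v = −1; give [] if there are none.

Mod squares: a ≡ 29, b ≡ -16269. Check v ∈ {∞, 2, 3, 5, 7, 11, 17, 23, 29}.
v=3: a=3^-4·(≡2), b=3^-9·(≡1) mod 3; (2|3)=-1, (1|3)=+1; (−1)^{-4·-9·1}·(-1)^-9·(+1)^-4 = -1.
v=23: a=23^0·(≡18), b=23^2·(≡5) mod 23; (18|23)=+1, (5|23)=-1; (−1)^{0·2·11}·(+1)^2·(-1)^0 = +1.
v=29: a=29^-1·(≡22), b=29^-1·(≡27) mod 29; (22|29)=+1, (27|29)=-1; (−1)^{-1·-1·14}·(+1)^-1·(-1)^-1 = -1.
v=7: a=7^0·(≡4), b=7^2·(≡6) mod 7; (4|7)=+1, (6|7)=-1; (−1)^{0·2·3}·(+1)^2·(-1)^0 = +1.
v=17: a=17^0·(≡5), b=17^1·(≡6) mod 17; (5|17)=-1, (6|17)=-1; (−1)^{0·1·8}·(-1)^1·(-1)^0 = -1.
v=∞: 29 > 0 and -16269 < 0  ⇒  (a,b)_∞ = +1.
v=11: a=11^0·(≡2), b=11^1·(≡2) mod 11; (2|11)=-1, (2|11)=-1; (−1)^{0·1·5}·(-1)^1·(-1)^0 = -1.
v=5: a=5^2·(≡1), b=5^2·(≡4) mod 5; (1|5)=+1, (4|5)=+1; (−1)^{2·2·2}·(+1)^2·(+1)^2 = +1.
v=2: v_2(a)=2, v_2(b)=4; units ≡ 5, 3 (mod 8); ε·ε+αω+βω = 0·1+2·1+4·1 ≡ 0  ⇒  (a,b)_2 = +1.
(29, -16269 / ℚ) ramifies at {3, 11, 17, 29}: a division algebra.

[3, 11, 17, 29]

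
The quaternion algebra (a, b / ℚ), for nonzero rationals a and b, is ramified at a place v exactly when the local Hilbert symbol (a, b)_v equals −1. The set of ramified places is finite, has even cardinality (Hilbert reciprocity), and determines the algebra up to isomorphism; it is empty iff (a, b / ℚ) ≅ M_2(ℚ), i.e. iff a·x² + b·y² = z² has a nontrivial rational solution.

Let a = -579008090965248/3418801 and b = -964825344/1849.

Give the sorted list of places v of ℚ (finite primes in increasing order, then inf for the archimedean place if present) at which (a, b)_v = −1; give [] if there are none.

[2, 7, 23, inf]

Mod squares: a ≡ -1173, b ≡ -161. Check v ∈ {∞, 2, 3, 7, 17, 23, 41, 43}.
v=2: v_2(a)=8, v_2(b)=8; units ≡ 3, 7 (mod 8); ε·ε+αω+βω = 1·1+8·0+8·1 ≡ 1  ⇒  (a,b)_2 = -1.
v=∞: -1173 < 0 and -161 < 0  ⇒  (a,b)_∞ = -1.
v=17: a=17^3·(≡1), b=17^2·(≡9) mod 17; (1|17)=+1, (9|17)=+1; (−1)^{3·2·8}·(+1)^2·(+1)^3 = +1.
v=7: a=7^2·(≡5), b=7^1·(≡6) mod 7; (5|7)=-1, (6|7)=-1; (−1)^{2·1·3}·(-1)^1·(-1)^2 = -1.
v=41: a=41^2·(≡4), b=41^0·(≡26) mod 41; (4|41)=+1, (26|41)=-1; (−1)^{2·0·20}·(+1)^0·(-1)^2 = +1.
v=3: a=3^5·(≡2), b=3^4·(≡1) mod 3; (2|3)=-1, (1|3)=+1; (−1)^{5·4·1}·(-1)^4·(+1)^5 = +1.
v=43: a=43^-4·(≡31), b=43^-2·(≡13) mod 43; (31|43)=+1, (13|43)=+1; (−1)^{-4·-2·21}·(+1)^-2·(+1)^-4 = +1.
v=23: a=23^1·(≡3), b=23^1·(≡4) mod 23; (3|23)=+1, (4|23)=+1; (−1)^{1·1·11}·(+1)^1·(+1)^1 = -1.
(-1173, -161 / ℚ) ramifies at {2, 7, 23, ∞}: a division algebra.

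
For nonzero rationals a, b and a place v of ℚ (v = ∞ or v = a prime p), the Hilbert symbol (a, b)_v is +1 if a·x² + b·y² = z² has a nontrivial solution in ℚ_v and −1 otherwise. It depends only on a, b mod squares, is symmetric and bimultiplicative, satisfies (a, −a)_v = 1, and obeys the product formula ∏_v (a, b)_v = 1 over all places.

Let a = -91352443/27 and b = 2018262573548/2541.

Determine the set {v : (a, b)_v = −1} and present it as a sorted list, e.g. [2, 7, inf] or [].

(a, b) ≡ (-1621641, 37297743) mod (ℚ^×)²; places V = {2, 3, 7, 11, 13, 23, 31, 41, 47, 53, ∞}.
(a,b)_31: α=1, u≡6; β=1, v≡24 (mod 31); (6|31)=-1, (24|31)=-1; sign (−1)^1·-1^1·-1^1 = -1.
(a,b)_23: α=0, u≡21; β=1, v≡8 (mod 23); (21|23)=-1, (8|23)=+1; sign (−1)^0·-1^1·+1^0 = -1.
(a,b)_13: α=2, u≡6; β=2, v≡5 (mod 13); (6|13)=-1, (5|13)=-1; sign (−1)^0·-1^2·-1^2 = +1.
(a,b)_11: α=0, u≡1; β=-2, v≡10 (mod 11); (1|11)=+1, (10|11)=-1; sign (−1)^0·+1^-2·-1^0 = +1.
(a,b)_41: α=0, u≡4; β=2, v≡2 (mod 41); (4|41)=+1, (2|41)=+1; sign (−1)^0·+1^2·+1^0 = +1.
(a,b)_47: α=1, u≡18; β=1, v≡28 (mod 47); (18|47)=+1, (28|47)=+1; sign (−1)^1·+1^1·+1^1 = -1.
(a,b)_53: α=1, u≡17; β=1, v≡32 (mod 53); (17|53)=+1, (32|53)=-1; sign (−1)^0·+1^1·-1^1 = -1.
(a,b)_2: α=0, β=2; u≡7, v≡7 (mod 8); ε(u)ε(v)=1·1, αω(v)=0·0, βω(u)=2·0; sum ≡ 1  ⇒  -1.
(a,b)_∞: sgn(-1621641)=−, sgn(37297743)=+, so +1.
(a,b)_3: α=-3, u≡2; β=-1, v≡2 (mod 3); (2|3)=-1, (2|3)=-1; sign (−1)^1·-1^-1·-1^-3 = -1.
(a,b)_7: α=1, u≡4; β=-1, v≡3 (mod 7); (4|7)=+1, (3|7)=-1; sign (−1)^1·+1^-1·-1^1 = +1.
(-1621641, 37297743 / ℚ) ramifies at {2, 3, 23, 31, 47, 53}: a division algebra.

[2, 3, 23, 31, 47, 53]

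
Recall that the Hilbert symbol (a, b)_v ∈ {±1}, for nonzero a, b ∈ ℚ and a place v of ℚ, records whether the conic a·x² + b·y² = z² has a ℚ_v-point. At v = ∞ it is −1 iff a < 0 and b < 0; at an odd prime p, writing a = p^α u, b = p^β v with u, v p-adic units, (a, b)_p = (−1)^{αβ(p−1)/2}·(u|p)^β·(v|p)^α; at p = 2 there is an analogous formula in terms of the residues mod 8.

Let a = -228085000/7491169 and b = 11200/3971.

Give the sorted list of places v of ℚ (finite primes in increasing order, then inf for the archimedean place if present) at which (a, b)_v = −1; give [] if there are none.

[2, 29]

(a, b) ≡ (-754, 77) mod (ℚ^×)²; places V = {2, 5, 7, 11, 13, 17, 19, 23, 29, ∞}.
(a,b)_7: α=-2, u≡4; β=1, v≡2 (mod 7); (4|7)=+1, (2|7)=+1; sign (−1)^0·+1^1·+1^-2 = +1.
(a,b)_29: α=1, u≡18; β=0, v≡26 (mod 29); (18|29)=-1, (26|29)=-1; sign (−1)^0·-1^0·-1^1 = -1.
(a,b)_23: α=-2, u≡7; β=0, v≡3 (mod 23); (7|23)=-1, (3|23)=+1; sign (−1)^0·-1^0·+1^-2 = +1.
(a,b)_5: α=4, u≡1; β=2, v≡3 (mod 5); (1|5)=+1, (3|5)=-1; sign (−1)^0·+1^2·-1^4 = +1.
(a,b)_2: α=3, β=6; u≡7, v≡5 (mod 8); ε(u)ε(v)=1·0, αω(v)=3·1, βω(u)=6·0; sum ≡ 1  ⇒  -1.
(a,b)_∞: sgn(-754)=−, sgn(77)=+, so +1.
(a,b)_19: α=0, u≡6; β=-2, v≡6 (mod 19); (6|19)=+1, (6|19)=+1; sign (−1)^0·+1^-2·+1^0 = +1.
(a,b)_11: α=2, u≡1; β=-1, v≡10 (mod 11); (1|11)=+1, (10|11)=-1; sign (−1)^0·+1^-1·-1^2 = +1.
(a,b)_17: α=-2, u≡3; β=0, v≡15 (mod 17); (3|17)=-1, (15|17)=+1; sign (−1)^0·-1^0·+1^-2 = +1.
(a,b)_13: α=1, u≡6; β=0, v≡12 (mod 13); (6|13)=-1, (12|13)=+1; sign (−1)^0·-1^0·+1^1 = +1.
|Ram(-754, 77)| = 2, even; anisotropic at {2, 29}.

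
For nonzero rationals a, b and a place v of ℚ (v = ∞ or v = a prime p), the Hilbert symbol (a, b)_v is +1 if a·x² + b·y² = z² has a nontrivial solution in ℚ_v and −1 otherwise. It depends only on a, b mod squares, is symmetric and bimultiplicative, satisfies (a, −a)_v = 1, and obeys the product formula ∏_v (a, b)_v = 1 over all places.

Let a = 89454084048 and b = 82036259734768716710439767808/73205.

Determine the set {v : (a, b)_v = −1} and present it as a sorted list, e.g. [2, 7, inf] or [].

(a, b) ≡ (1408637, 1435) mod (ℚ^×)²; places V = {2, 3, 5, 7, 11, 17, 41, 43, 47, ∞}.
(a,b)_47: α=1, u≡36; β=2, v≡7 (mod 47); (36|47)=+1, (7|47)=+1; sign (−1)^0·+1^2·+1^1 = +1.
(a,b)_7: α=2, u≡6; β=7, v≡1 (mod 7); (6|7)=-1, (1|7)=+1; sign (−1)^0·-1^7·+1^2 = -1.
(a,b)_11: α=0, u≡10; β=-4, v≡3 (mod 11); (10|11)=-1, (3|11)=+1; sign (−1)^0·-1^-4·+1^0 = +1.
(a,b)_17: α=1, u≡10; β=2, v≡11 (mod 17); (10|17)=-1, (11|17)=-1; sign (−1)^0·-1^2·-1^1 = -1.
(a,b)_∞: sgn(1408637)=+, sgn(1435)=+, so +1.
(a,b)_2: α=4, β=8; u≡5, v≡3 (mod 8); ε(u)ε(v)=0·1, αω(v)=4·1, βω(u)=8·1; sum ≡ 0  ⇒  +1.
(a,b)_5: α=0, u≡3; β=-1, v≡3 (mod 5); (3|5)=-1, (3|5)=-1; sign (−1)^0·-1^-1·-1^0 = -1.
(a,b)_3: α=4, u≡2; β=14, v≡1 (mod 3); (2|3)=-1, (1|3)=+1; sign (−1)^0·-1^14·+1^4 = +1.
(a,b)_43: α=1, u≡6; β=2, v≡6 (mod 43); (6|43)=+1, (6|43)=+1; sign (−1)^0·+1^2·+1^1 = +1.
(a,b)_41: α=1, u≡5; β=3, v≡26 (mod 41); (5|41)=+1, (26|41)=-1; sign (−1)^0·+1^3·-1^1 = -1.
|Ram(1408637, 1435)| = 4, even; anisotropic at {5, 7, 17, 41}.

[5, 7, 17, 41]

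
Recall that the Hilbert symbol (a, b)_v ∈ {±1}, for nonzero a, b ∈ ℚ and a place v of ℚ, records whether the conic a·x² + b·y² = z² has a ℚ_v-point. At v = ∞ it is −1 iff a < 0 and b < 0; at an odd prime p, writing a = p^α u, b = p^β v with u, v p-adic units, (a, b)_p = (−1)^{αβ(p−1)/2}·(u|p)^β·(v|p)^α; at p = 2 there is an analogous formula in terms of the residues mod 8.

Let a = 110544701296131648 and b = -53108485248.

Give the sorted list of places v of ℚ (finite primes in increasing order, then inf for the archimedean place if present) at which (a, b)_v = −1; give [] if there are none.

[3, 23]

(a, b) ≡ (897, -9282) mod (ℚ^×)²; places V = {2, 3, 7, 13, 17, 23, ∞}.
(a,b)_17: α=2, u≡2; β=1, v≡1 (mod 17); (2|17)=+1, (1|17)=+1; sign (−1)^0·+1^1·+1^2 = +1.
(a,b)_23: α=3, u≡8; β=2, v≡14 (mod 23); (8|23)=+1, (14|23)=-1; sign (−1)^0·+1^2·-1^3 = -1.
(a,b)_∞: sgn(897)=+, sgn(-9282)=−, so +1.
(a,b)_2: α=6, β=7; u≡1, v≡7 (mod 8); ε(u)ε(v)=0·1, αω(v)=6·0, βω(u)=7·0; sum ≡ 0  ⇒  +1.
(a,b)_3: α=3, u≡2; β=1, v≡2 (mod 3); (2|3)=-1, (2|3)=-1; sign (−1)^1·-1^1·-1^3 = -1.
(a,b)_13: α=5, u≡4; β=3, v≡4 (mod 13); (4|13)=+1, (4|13)=+1; sign (−1)^0·+1^3·+1^5 = +1.
(a,b)_7: α=2, u≡2; β=1, v≡2 (mod 7); (2|7)=+1, (2|7)=+1; sign (−1)^0·+1^1·+1^2 = +1.
|Ram(897, -9282)| = 2, even; anisotropic at {3, 23}.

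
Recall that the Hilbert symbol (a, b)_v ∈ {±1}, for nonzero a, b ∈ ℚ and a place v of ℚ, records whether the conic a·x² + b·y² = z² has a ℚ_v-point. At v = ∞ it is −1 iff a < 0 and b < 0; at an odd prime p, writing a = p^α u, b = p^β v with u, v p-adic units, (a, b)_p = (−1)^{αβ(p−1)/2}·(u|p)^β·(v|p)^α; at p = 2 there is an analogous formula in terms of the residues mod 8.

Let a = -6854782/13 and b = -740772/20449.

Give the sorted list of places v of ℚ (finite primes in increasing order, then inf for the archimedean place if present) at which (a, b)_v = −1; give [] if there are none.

Mod squares: a ≡ -168454, b ≡ -57. Check v ∈ {∞, 2, 3, 11, 13, 19, 23, 31}.
v=19: a=19^1·(≡1), b=19^3·(≡5) mod 19; (1|19)=+1, (5|19)=+1; (−1)^{1·3·9}·(+1)^3·(+1)^1 = -1.
v=11: a=11^1·(≡5), b=11^-2·(≡3) mod 11; (5|11)=+1, (3|11)=+1; (−1)^{1·-2·5}·(+1)^-2·(+1)^1 = +1.
v=13: a=13^-1·(≡1), b=13^-2·(≡5) mod 13; (1|13)=+1, (5|13)=-1; (−1)^{-1·-2·6}·(+1)^-2·(-1)^-1 = -1.
v=2: v_2(a)=1, v_2(b)=2; units ≡ 5, 7 (mod 8); ε·ε+αω+βω = 0·1+1·0+2·1 ≡ 0  ⇒  (a,b)_2 = +1.
v=23: a=23^2·(≡17), b=23^0·(≡6) mod 23; (17|23)=-1, (6|23)=+1; (−1)^{2·0·11}·(-1)^0·(+1)^2 = +1.
v=∞: -168454 < 0 and -57 < 0  ⇒  (a,b)_∞ = -1.
v=3: a=3^0·(≡2), b=3^3·(≡2) mod 3; (2|3)=-1, (2|3)=-1; (−1)^{0·3·1}·(-1)^3·(-1)^0 = -1.
v=31: a=31^1·(≡12), b=31^0·(≡25) mod 31; (12|31)=-1, (25|31)=+1; (−1)^{1·0·15}·(-1)^0·(+1)^1 = +1.
|Ram(-168454, -57)| = 4, even; anisotropic at {3, 13, 19, ∞}.

[3, 13, 19, inf]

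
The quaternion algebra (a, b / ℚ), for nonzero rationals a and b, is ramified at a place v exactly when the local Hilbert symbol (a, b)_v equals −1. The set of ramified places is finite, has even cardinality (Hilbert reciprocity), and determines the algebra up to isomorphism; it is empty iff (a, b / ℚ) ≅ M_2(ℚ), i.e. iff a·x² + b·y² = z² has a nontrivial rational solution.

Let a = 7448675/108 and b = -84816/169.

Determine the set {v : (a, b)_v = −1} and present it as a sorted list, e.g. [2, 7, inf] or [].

Mod squares: a ≡ 5289, b ≡ -589. Check v ∈ {∞, 2, 3, 5, 13, 19, 31, 41, 43}.
v=43: a=43^1·(≡42), b=43^0·(≡21) mod 43; (42|43)=-1, (21|43)=+1; (−1)^{1·0·21}·(-1)^0·(+1)^1 = +1.
v=5: a=5^2·(≡4), b=5^0·(≡1) mod 5; (4|5)=+1, (1|5)=+1; (−1)^{2·0·2}·(+1)^0·(+1)^2 = +1.
v=19: a=19^0·(≡11), b=19^1·(≡9) mod 19; (11|19)=+1, (9|19)=+1; (−1)^{0·1·9}·(+1)^1·(+1)^0 = +1.
v=3: a=3^-3·(≡2), b=3^2·(≡2) mod 3; (2|3)=-1, (2|3)=-1; (−1)^{-3·2·1}·(-1)^2·(-1)^-3 = -1.
v=31: a=31^0·(≡10), b=31^1·(≡26) mod 31; (10|31)=+1, (26|31)=-1; (−1)^{0·1·15}·(+1)^1·(-1)^0 = +1.
v=13: a=13^2·(≡11), b=13^-2·(≡9) mod 13; (11|13)=-1, (9|13)=+1; (−1)^{2·-2·6}·(-1)^-2·(+1)^2 = +1.
v=41: a=41^1·(≡38), b=41^0·(≡19) mod 41; (38|41)=-1, (19|41)=-1; (−1)^{1·0·20}·(-1)^0·(-1)^1 = -1.
v=2: v_2(a)=-2, v_2(b)=4; units ≡ 1, 3 (mod 8); ε·ε+αω+βω = 0·1+-2·1+4·0 ≡ 0  ⇒  (a,b)_2 = +1.
v=∞: 5289 > 0 and -589 < 0  ⇒  (a,b)_∞ = +1.
Ram(5289, -589) = {3, 41}; no ℚ_3-point on the conic.

[3, 41]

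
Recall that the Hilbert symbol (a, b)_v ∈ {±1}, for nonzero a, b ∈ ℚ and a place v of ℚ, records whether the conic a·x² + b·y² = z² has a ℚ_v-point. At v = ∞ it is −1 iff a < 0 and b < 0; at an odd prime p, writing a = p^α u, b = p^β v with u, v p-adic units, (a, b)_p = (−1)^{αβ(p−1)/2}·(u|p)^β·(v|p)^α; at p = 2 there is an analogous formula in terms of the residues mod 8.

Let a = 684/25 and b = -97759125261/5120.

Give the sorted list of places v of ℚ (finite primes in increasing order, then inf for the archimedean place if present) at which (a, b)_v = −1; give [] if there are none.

[2, 7]

Mod squares: a ≡ 19, b ≡ -105. Check v ∈ {∞, 2, 3, 5, 7, 19}.
v=7: a=7^0·(≡3), b=7^3·(≡5) mod 7; (3|7)=-1, (5|7)=-1; (−1)^{0·3·3}·(-1)^3·(-1)^0 = -1.
v=5: a=5^-2·(≡4), b=5^-1·(≡1) mod 5; (4|5)=+1, (1|5)=+1; (−1)^{-2·-1·2}·(+1)^-1·(+1)^-2 = +1.
v=∞: 19 > 0 and -105 < 0  ⇒  (a,b)_∞ = +1.
v=19: a=19^1·(≡6), b=19^4·(≡4) mod 19; (6|19)=+1, (4|19)=+1; (−1)^{1·4·9}·(+1)^4·(+1)^1 = +1.
v=3: a=3^2·(≡1), b=3^7·(≡1) mod 3; (1|3)=+1, (1|3)=+1; (−1)^{2·7·1}·(+1)^7·(+1)^2 = +1.
v=2: v_2(a)=2, v_2(b)=-10; units ≡ 3, 7 (mod 8); ε·ε+αω+βω = 1·1+2·0+-10·1 ≡ 1  ⇒  (a,b)_2 = -1.
Ram(19, -105) = {2, 7}; no ℚ_2-point on the conic.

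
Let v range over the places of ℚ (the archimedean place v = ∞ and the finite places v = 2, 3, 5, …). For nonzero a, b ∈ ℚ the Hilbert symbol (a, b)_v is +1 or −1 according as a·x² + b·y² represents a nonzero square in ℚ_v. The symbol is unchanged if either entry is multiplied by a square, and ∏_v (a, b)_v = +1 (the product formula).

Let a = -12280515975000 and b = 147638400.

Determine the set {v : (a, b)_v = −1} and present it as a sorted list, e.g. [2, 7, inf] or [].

[2, 3]

Mod squares: a ≡ -390, b ≡ 546. Check v ∈ {∞, 2, 3, 5, 7, 13}.
v=13: a=13^5·(≡3), b=13^3·(≡3) mod 13; (3|13)=+1, (3|13)=+1; (−1)^{5·3·6}·(+1)^3·(+1)^5 = +1.
v=2: v_2(a)=3, v_2(b)=7; units ≡ 5, 1 (mod 8); ε·ε+αω+βω = 0·0+3·0+7·1 ≡ 1  ⇒  (a,b)_2 = -1.
v=7: a=7^2·(≡4), b=7^1·(≡4) mod 7; (4|7)=+1, (4|7)=+1; (−1)^{2·1·3}·(+1)^1·(+1)^2 = +1.
v=∞: -390 < 0 and 546 > 0  ⇒  (a,b)_∞ = +1.
v=5: a=5^5·(≡3), b=5^2·(≡1) mod 5; (3|5)=-1, (1|5)=+1; (−1)^{5·2·2}·(-1)^2·(+1)^5 = +1.
v=3: a=3^3·(≡2), b=3^1·(≡2) mod 3; (2|3)=-1, (2|3)=-1; (−1)^{3·1·1}·(-1)^1·(-1)^3 = -1.
Ram(-390, 546) = {2, 3}; no ℚ_2-point on the conic.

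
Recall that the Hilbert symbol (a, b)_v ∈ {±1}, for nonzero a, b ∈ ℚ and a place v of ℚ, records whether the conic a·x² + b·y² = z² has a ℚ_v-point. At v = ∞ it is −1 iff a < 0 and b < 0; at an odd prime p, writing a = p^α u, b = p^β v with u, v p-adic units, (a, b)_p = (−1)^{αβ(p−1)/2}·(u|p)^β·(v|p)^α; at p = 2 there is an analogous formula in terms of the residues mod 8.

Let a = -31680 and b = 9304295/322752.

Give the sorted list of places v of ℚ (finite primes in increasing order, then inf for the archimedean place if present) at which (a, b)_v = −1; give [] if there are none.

(a, b) ≡ (-55, 1365) mod (ℚ^×)²; places V = {2, 3, 5, 7, 11, 13, 41, ∞}.
(a,b)_7: α=0, u≡2; β=1, v≡6 (mod 7); (2|7)=+1, (6|7)=-1; sign (−1)^0·+1^1·-1^0 = +1.
(a,b)_41: α=0, u≡13; β=-2, v≡22 (mod 41); (13|41)=-1, (22|41)=-1; sign (−1)^0·-1^-2·-1^0 = +1.
(a,b)_5: α=1, u≡4; β=1, v≡2 (mod 5); (4|5)=+1, (2|5)=-1; sign (−1)^0·+1^1·-1^1 = -1.
(a,b)_13: α=0, u≡1; β=3, v≡10 (mod 13); (1|13)=+1, (10|13)=+1; sign (−1)^0·+1^3·+1^0 = +1.
(a,b)_3: α=2, u≡2; β=-1, v≡2 (mod 3); (2|3)=-1, (2|3)=-1; sign (−1)^0·-1^-1·-1^2 = -1.
(a,b)_2: α=6, β=-6; u≡1, v≡5 (mod 8); ε(u)ε(v)=0·0, αω(v)=6·1, βω(u)=-6·0; sum ≡ 0  ⇒  +1.
(a,b)_11: α=1, u≡2; β=2, v≡5 (mod 11); (2|11)=-1, (5|11)=+1; sign (−1)^0·-1^2·+1^1 = +1.
(a,b)_∞: sgn(-55)=−, sgn(1365)=+, so +1.
Ram(-55, 1365) = {3, 5}; no ℚ_3-point on the conic.

[3, 5]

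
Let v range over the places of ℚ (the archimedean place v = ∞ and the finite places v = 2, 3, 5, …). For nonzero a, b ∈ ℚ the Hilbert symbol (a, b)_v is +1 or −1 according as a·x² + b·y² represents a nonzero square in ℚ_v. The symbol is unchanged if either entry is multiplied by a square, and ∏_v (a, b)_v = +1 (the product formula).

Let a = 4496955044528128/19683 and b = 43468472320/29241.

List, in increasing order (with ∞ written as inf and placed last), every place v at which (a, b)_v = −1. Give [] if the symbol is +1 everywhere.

Mod squares: a ≡ 21, b ≡ 1105. Check v ∈ {∞, 2, 3, 5, 7, 13, 17, 19}.
v=7: a=7^3·(≡3), b=7^4·(≡5) mod 7; (3|7)=-1, (5|7)=-1; (−1)^{3·4·3}·(-1)^4·(-1)^3 = -1.
v=3: a=3^-9·(≡1), b=3^-4·(≡1) mod 3; (1|3)=+1, (1|3)=+1; (−1)^{-9·-4·1}·(+1)^-4·(+1)^-9 = +1.
v=13: a=13^2·(≡6), b=13^1·(≡11) mod 13; (6|13)=-1, (11|13)=-1; (−1)^{2·1·6}·(-1)^1·(-1)^2 = -1.
v=5: a=5^0·(≡1), b=5^1·(≡4) mod 5; (1|5)=+1, (4|5)=+1; (−1)^{0·1·2}·(+1)^1·(+1)^0 = +1.
v=17: a=17^2·(≡16), b=17^1·(≡14) mod 17; (16|17)=+1, (14|17)=-1; (−1)^{2·1·8}·(+1)^1·(-1)^2 = +1.
v=2: v_2(a)=28, v_2(b)=14; units ≡ 5, 1 (mod 8); ε·ε+αω+βω = 0·0+28·0+14·1 ≡ 0  ⇒  (a,b)_2 = +1.
v=19: a=19^0·(≡3), b=19^-2·(≡10) mod 19; (3|19)=-1, (10|19)=-1; (−1)^{0·-2·9}·(-1)^-2·(-1)^0 = +1.
v=∞: 21 > 0 and 1105 > 0  ⇒  (a,b)_∞ = +1.
Ram(21, 1105) = {7, 13}; no ℚ_7-point on the conic.

[7, 13]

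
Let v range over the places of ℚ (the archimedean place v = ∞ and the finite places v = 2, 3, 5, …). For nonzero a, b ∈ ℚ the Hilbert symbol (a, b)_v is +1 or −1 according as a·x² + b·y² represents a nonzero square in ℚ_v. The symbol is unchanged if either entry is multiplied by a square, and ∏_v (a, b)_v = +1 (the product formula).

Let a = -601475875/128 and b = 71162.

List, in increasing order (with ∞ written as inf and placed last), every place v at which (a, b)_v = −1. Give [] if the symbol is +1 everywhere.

(a, b) ≡ (-397670, 71162) mod (ℚ^×)²; places V = {2, 5, 7, 11, 13, 17, 19, 23, ∞}.
(a,b)_17: α=0, u≡6; β=1, v≡4 (mod 17); (6|17)=-1, (4|17)=+1; sign (−1)^0·-1^1·+1^0 = -1.
(a,b)_7: α=1, u≡4; β=1, v≡2 (mod 7); (4|7)=+1, (2|7)=+1; sign (−1)^1·+1^1·+1^1 = -1.
(a,b)_19: α=1, u≡12; β=0, v≡7 (mod 19); (12|19)=-1, (7|19)=+1; sign (−1)^0·-1^0·+1^1 = +1.
(a,b)_2: α=-7, β=1; u≡5, v≡5 (mod 8); ε(u)ε(v)=0·0, αω(v)=-7·1, βω(u)=1·1; sum ≡ 0  ⇒  +1.
(a,b)_13: α=1, u≡12; β=1, v≡1 (mod 13); (12|13)=+1, (1|13)=+1; sign (−1)^0·+1^1·+1^1 = +1.
(a,b)_∞: sgn(-397670)=−, sgn(71162)=+, so +1.
(a,b)_23: α=1, u≡1; β=1, v≡12 (mod 23); (1|23)=+1, (12|23)=+1; sign (−1)^1·+1^1·+1^1 = -1.
(a,b)_5: α=3, u≡1; β=0, v≡2 (mod 5); (1|5)=+1, (2|5)=-1; sign (−1)^0·+1^0·-1^3 = -1.
(a,b)_11: α=2, u≡2; β=0, v≡3 (mod 11); (2|11)=-1, (3|11)=+1; sign (−1)^0·-1^0·+1^2 = +1.
(-397670, 71162 / ℚ) ramifies at {5, 7, 17, 23}: a division algebra.

[5, 7, 17, 23]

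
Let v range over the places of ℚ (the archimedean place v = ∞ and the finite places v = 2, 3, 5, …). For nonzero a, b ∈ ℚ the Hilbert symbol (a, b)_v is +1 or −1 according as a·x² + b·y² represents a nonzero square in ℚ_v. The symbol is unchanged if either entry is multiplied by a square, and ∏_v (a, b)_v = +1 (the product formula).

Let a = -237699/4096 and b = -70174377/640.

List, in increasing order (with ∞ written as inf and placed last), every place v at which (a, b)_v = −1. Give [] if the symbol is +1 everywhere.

Mod squares: a ≡ -11, b ≡ -2730. Check v ∈ {∞, 2, 3, 5, 7, 11, 13}.
v=2: v_2(a)=-12, v_2(b)=-7; units ≡ 5, 3 (mod 8); ε·ε+αω+βω = 0·1+-12·1+-7·1 ≡ 1  ⇒  (a,b)_2 = -1.
v=∞: -11 < 0 and -2730 < 0  ⇒  (a,b)_∞ = -1.
v=3: a=3^2·(≡1), b=3^3·(≡2) mod 3; (1|3)=+1, (2|3)=-1; (−1)^{2·3·1}·(+1)^3·(-1)^2 = +1.
v=5: a=5^0·(≡1), b=5^-1·(≡1) mod 5; (1|5)=+1, (1|5)=+1; (−1)^{0·-1·2}·(+1)^-1·(+1)^0 = +1.
v=11: a=11^1·(≡7), b=11^0·(≡1) mod 11; (7|11)=-1, (1|11)=+1; (−1)^{1·0·5}·(-1)^0·(+1)^1 = +1.
v=7: a=7^4·(≡6), b=7^1·(≡2) mod 7; (6|7)=-1, (2|7)=+1; (−1)^{4·1·3}·(-1)^1·(+1)^4 = -1.
v=13: a=13^0·(≡6), b=13^5·(≡2) mod 13; (6|13)=-1, (2|13)=-1; (−1)^{0·5·6}·(-1)^5·(-1)^0 = -1.
|Ram(-11, -2730)| = 4, even; anisotropic at {2, 7, 13, ∞}.

[2, 7, 13, inf]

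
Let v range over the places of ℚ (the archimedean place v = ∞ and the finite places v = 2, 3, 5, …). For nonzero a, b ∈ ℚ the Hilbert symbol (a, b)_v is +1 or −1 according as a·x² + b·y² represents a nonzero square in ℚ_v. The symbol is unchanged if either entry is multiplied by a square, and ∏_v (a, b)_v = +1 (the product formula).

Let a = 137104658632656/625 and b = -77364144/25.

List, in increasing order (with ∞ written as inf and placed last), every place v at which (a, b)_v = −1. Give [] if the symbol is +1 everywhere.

(a, b) ≡ (221, -11) mod (ℚ^×)²; places V = {2, 3, 5, 11, 13, 17, ∞}.
(a,b)_5: α=-4, u≡1; β=-2, v≡1 (mod 5); (1|5)=+1, (1|5)=+1; sign (−1)^0·+1^-2·+1^-4 = +1.
(a,b)_17: α=3, u≡15; β=2, v≡11 (mod 17); (15|17)=+1, (11|17)=-1; sign (−1)^0·+1^2·-1^3 = -1.
(a,b)_11: α=2, u≡4; β=1, v≡7 (mod 11); (4|11)=+1, (7|11)=-1; sign (−1)^0·+1^1·-1^2 = +1.
(a,b)_∞: sgn(221)=+, sgn(-11)=−, so +1.
(a,b)_2: α=4, β=4; u≡5, v≡5 (mod 8); ε(u)ε(v)=0·0, αω(v)=4·1, βω(u)=4·1; sum ≡ 0  ⇒  +1.
(a,b)_13: α=3, u≡9; β=2, v≡7 (mod 13); (9|13)=+1, (7|13)=-1; sign (−1)^0·+1^2·-1^3 = -1.
(a,b)_3: α=8, u≡2; β=2, v≡1 (mod 3); (2|3)=-1, (1|3)=+1; sign (−1)^0·-1^2·+1^8 = +1.
|Ram(221, -11)| = 2, even; anisotropic at {13, 17}.

[13, 17]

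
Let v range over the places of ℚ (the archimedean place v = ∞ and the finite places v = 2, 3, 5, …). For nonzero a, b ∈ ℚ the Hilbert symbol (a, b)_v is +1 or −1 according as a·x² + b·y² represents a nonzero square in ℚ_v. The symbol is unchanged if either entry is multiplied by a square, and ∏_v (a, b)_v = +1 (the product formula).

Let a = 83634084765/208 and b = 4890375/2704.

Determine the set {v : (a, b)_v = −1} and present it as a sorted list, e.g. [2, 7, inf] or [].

Mod squares: a ≡ 37182145, b ≡ 2415. Check v ∈ {∞, 2, 3, 5, 7, 11, 13, 17, 19, 23}.
v=3: a=3^4·(≡1), b=3^5·(≡1) mod 3; (1|3)=+1, (1|3)=+1; (−1)^{4·5·1}·(+1)^5·(+1)^4 = +1.
v=17: a=17^1·(≡16), b=17^0·(≡2) mod 17; (16|17)=+1, (2|17)=+1; (−1)^{1·0·8}·(+1)^0·(+1)^1 = +1.
v=19: a=19^3·(≡10), b=19^0·(≡10) mod 19; (10|19)=-1, (10|19)=-1; (−1)^{3·0·9}·(-1)^0·(-1)^3 = -1.
v=13: a=13^-1·(≡12), b=13^-2·(≡3) mod 13; (12|13)=+1, (3|13)=+1; (−1)^{-1·-2·6}·(+1)^-2·(+1)^-1 = +1.
v=23: a=23^1·(≡21), b=23^1·(≡1) mod 23; (21|23)=-1, (1|23)=+1; (−1)^{1·1·11}·(-1)^1·(+1)^1 = +1.
v=∞: 37182145 > 0 and 2415 > 0  ⇒  (a,b)_∞ = +1.
v=11: a=11^1·(≡9), b=11^0·(≡8) mod 11; (9|11)=+1, (8|11)=-1; (−1)^{1·0·5}·(+1)^0·(-1)^1 = -1.
v=5: a=5^1·(≡1), b=5^3·(≡2) mod 5; (1|5)=+1, (2|5)=-1; (−1)^{1·3·2}·(+1)^3·(-1)^1 = -1.
v=2: v_2(a)=-4, v_2(b)=-4; units ≡ 1, 7 (mod 8); ε·ε+αω+βω = 0·1+-4·0+-4·0 ≡ 0  ⇒  (a,b)_2 = +1.
v=7: a=7^1·(≡2), b=7^1·(≡2) mod 7; (2|7)=+1, (2|7)=+1; (−1)^{1·1·3}·(+1)^1·(+1)^1 = -1.
Ram(37182145, 2415) = {5, 7, 11, 19}; no ℚ_5-point on the conic.

[5, 7, 11, 19]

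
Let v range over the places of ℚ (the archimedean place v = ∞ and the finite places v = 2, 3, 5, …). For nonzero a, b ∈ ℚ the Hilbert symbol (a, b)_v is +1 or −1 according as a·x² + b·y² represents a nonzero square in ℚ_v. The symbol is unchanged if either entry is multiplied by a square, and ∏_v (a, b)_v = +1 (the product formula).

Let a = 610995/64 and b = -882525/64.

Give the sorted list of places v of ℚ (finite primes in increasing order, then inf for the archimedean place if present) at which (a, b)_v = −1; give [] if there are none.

Mod squares: a ≡ 1155, b ≡ -21. Check v ∈ {∞, 2, 3, 5, 7, 11, 23, 41}.
v=3: a=3^1·(≡1), b=3^1·(≡2) mod 3; (1|3)=+1, (2|3)=-1; (−1)^{1·1·1}·(+1)^1·(-1)^1 = +1.
v=7: a=7^1·(≡2), b=7^1·(≡2) mod 7; (2|7)=+1, (2|7)=+1; (−1)^{1·1·3}·(+1)^1·(+1)^1 = -1.
v=41: a=41^0·(≡38), b=41^2·(≡36) mod 41; (38|41)=-1, (36|41)=+1; (−1)^{0·2·20}·(-1)^2·(+1)^0 = +1.
v=11: a=11^1·(≡8), b=11^0·(≡3) mod 11; (8|11)=-1, (3|11)=+1; (−1)^{1·0·5}·(-1)^0·(+1)^1 = +1.
v=2: v_2(a)=-6, v_2(b)=-6; units ≡ 3, 3 (mod 8); ε·ε+αω+βω = 1·1+-6·1+-6·1 ≡ 1  ⇒  (a,b)_2 = -1.
v=∞: 1155 > 0 and -21 < 0  ⇒  (a,b)_∞ = +1.
v=5: a=5^1·(≡1), b=5^2·(≡1) mod 5; (1|5)=+1, (1|5)=+1; (−1)^{1·2·2}·(+1)^2·(+1)^1 = +1.
v=23: a=23^2·(≡22), b=23^0·(≡3) mod 23; (22|23)=-1, (3|23)=+1; (−1)^{2·0·11}·(-1)^0·(+1)^2 = +1.
Ram(1155, -21) = {2, 7}; no ℚ_2-point on the conic.

[2, 7]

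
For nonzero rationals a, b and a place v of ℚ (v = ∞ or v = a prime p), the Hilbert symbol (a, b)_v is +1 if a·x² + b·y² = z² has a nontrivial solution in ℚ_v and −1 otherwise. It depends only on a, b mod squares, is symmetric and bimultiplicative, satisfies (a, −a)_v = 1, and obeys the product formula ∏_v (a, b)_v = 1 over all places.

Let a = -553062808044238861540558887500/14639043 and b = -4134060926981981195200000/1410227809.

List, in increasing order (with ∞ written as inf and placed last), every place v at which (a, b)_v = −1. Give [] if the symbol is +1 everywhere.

[3, 5, 11, 17, 19, inf]

(a, b) ≡ (-36465, -48070) mod (ℚ^×)²; places V = {2, 3, 5, 7, 11, 13, 17, 19, 23, 47, 53, ∞}.
(a,b)_3: α=-1, u≡1; β=0, v≡2 (mod 3); (1|3)=+1, (2|3)=-1; sign (−1)^0·+1^0·-1^-1 = -1.
(a,b)_47: α=-4, u≡3; β=-4, v≡39 (mod 47); (3|47)=+1, (39|47)=-1; sign (−1)^0·+1^-4·-1^-4 = +1.
(a,b)_5: α=5, u≡2; β=5, v≡4 (mod 5); (2|5)=-1, (4|5)=+1; sign (−1)^0·-1^5·+1^5 = -1.
(a,b)_17: α=1, u≡10; β=-2, v≡5 (mod 17); (10|17)=-1, (5|17)=-1; sign (−1)^0·-1^-2·-1^1 = -1.
(a,b)_7: α=2, u≡5; β=2, v≡5 (mod 7); (5|7)=-1, (5|7)=-1; sign (−1)^0·-1^2·-1^2 = +1.
(a,b)_11: α=5, u≡2; β=3, v≡2 (mod 11); (2|11)=-1, (2|11)=-1; sign (−1)^1·-1^3·-1^5 = -1.
(a,b)_∞: sgn(-36465)=−, sgn(-48070)=−, so -1.
(a,b)_53: α=2, u≡40; β=2, v≡42 (mod 53); (40|53)=+1, (42|53)=+1; sign (−1)^0·+1^2·+1^2 = +1.
(a,b)_19: α=2, u≡12; β=3, v≡7 (mod 19); (12|19)=-1, (7|19)=+1; sign (−1)^0·-1^3·+1^2 = -1.
(a,b)_13: α=3, u≡10; β=2, v≡1 (mod 13); (10|13)=+1, (1|13)=+1; sign (−1)^0·+1^2·+1^3 = +1.
(a,b)_23: α=6, u≡8; β=3, v≡12 (mod 23); (8|23)=+1, (12|23)=+1; sign (−1)^0·+1^3·+1^6 = +1.
(a,b)_2: α=2, β=9; u≡7, v≡5 (mod 8); ε(u)ε(v)=1·0, αω(v)=2·1, βω(u)=9·0; sum ≡ 0  ⇒  +1.
Ram(-36465, -48070) = {3, 5, 11, 17, 19, ∞}; no ℚ_3-point on the conic.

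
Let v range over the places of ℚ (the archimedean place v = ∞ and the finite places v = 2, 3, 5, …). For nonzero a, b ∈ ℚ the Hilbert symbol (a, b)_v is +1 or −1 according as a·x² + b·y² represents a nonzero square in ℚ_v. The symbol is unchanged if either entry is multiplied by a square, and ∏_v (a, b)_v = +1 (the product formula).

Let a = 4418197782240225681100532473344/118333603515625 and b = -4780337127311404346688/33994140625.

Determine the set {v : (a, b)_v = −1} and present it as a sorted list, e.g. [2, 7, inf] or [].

[3, 13]

Mod squares: a ≡ 7854, b ≡ -13. Check v ∈ {∞, 2, 3, 5, 7, 11, 13, 17, 37, 47, 59}.
v=13: a=13^4·(≡7), b=13^3·(≡3) mod 13; (7|13)=-1, (3|13)=+1; (−1)^{4·3·6}·(-1)^3·(+1)^4 = -1.
v=7: a=7^1·(≡4), b=7^2·(≡4) mod 7; (4|7)=+1, (4|7)=+1; (−1)^{1·2·3}·(+1)^2·(+1)^1 = +1.
v=5: a=5^-10·(≡4), b=5^-10·(≡2) mod 5; (4|5)=+1, (2|5)=-1; (−1)^{-10·-10·2}·(+1)^-10·(-1)^-10 = +1.
v=∞: 7854 > 0 and -13 < 0  ⇒  (a,b)_∞ = +1.
v=3: a=3^13·(≡2), b=3^8·(≡2) mod 3; (2|3)=-1, (2|3)=-1; (−1)^{13·8·1}·(-1)^8·(-1)^13 = -1.
v=47: a=47^2·(≡45), b=47^2·(≡24) mod 47; (45|47)=-1, (24|47)=+1; (−1)^{2·2·23}·(-1)^2·(+1)^2 = +1.
v=11: a=11^3·(≡7), b=11^2·(≡9) mod 11; (7|11)=-1, (9|11)=+1; (−1)^{3·2·5}·(-1)^2·(+1)^3 = +1.
v=37: a=37^4·(≡26), b=37^2·(≡23) mod 37; (26|37)=+1, (23|37)=-1; (−1)^{4·2·18}·(+1)^2·(-1)^4 = +1.
v=17: a=17^3·(≡12), b=17^2·(≡16) mod 17; (12|17)=-1, (16|17)=+1; (−1)^{3·2·8}·(-1)^2·(+1)^3 = +1.
v=59: a=59^-4·(≡17), b=59^-2·(≡28) mod 59; (17|59)=+1, (28|59)=+1; (−1)^{-4·-2·29}·(+1)^-2·(+1)^-4 = +1.
v=2: v_2(a)=9, v_2(b)=6; units ≡ 7, 3 (mod 8); ε·ε+αω+βω = 1·1+9·1+6·0 ≡ 0  ⇒  (a,b)_2 = +1.
|Ram(7854, -13)| = 2, even; anisotropic at {3, 13}.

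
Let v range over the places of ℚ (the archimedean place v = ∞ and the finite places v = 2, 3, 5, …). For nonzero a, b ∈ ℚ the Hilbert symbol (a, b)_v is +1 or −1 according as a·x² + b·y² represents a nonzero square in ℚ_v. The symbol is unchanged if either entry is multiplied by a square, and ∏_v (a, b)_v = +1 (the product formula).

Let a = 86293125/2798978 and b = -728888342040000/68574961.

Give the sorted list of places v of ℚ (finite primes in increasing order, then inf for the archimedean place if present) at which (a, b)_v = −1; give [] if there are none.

[29, 41]

Mod squares: a ≡ 58, b ≡ -4551. Check v ∈ {∞, 2, 3, 5, 7, 13, 23, 29, 37, 41}.
v=2: v_2(a)=-1, v_2(b)=6; units ≡ 5, 1 (mod 8); ε·ε+αω+βω = 0·0+-1·0+6·1 ≡ 0  ⇒  (a,b)_2 = +1.
v=23: a=23^2·(≡2), b=23^2·(≡18) mod 23; (2|23)=+1, (18|23)=+1; (−1)^{2·2·11}·(+1)^2·(+1)^2 = +1.
v=∞: 58 > 0 and -4551 < 0  ⇒  (a,b)_∞ = +1.
v=37: a=37^0·(≡30), b=37^1·(≡10) mod 37; (30|37)=+1, (10|37)=+1; (−1)^{0·1·18}·(+1)^1·(+1)^0 = +1.
v=5: a=5^4·(≡3), b=5^4·(≡1) mod 5; (3|5)=-1, (1|5)=+1; (−1)^{4·4·2}·(-1)^4·(+1)^4 = +1.
v=29: a=29^1·(≡14), b=29^2·(≡11) mod 29; (14|29)=-1, (11|29)=-1; (−1)^{1·2·14}·(-1)^2·(-1)^1 = -1.
v=13: a=13^-4·(≡5), b=13^-4·(≡3) mod 13; (5|13)=-1, (3|13)=+1; (−1)^{-4·-4·6}·(-1)^-4·(+1)^-4 = +1.
v=3: a=3^2·(≡1), b=3^3·(≡1) mod 3; (1|3)=+1, (1|3)=+1; (−1)^{2·3·1}·(+1)^3·(+1)^2 = +1.
v=7: a=7^-2·(≡1), b=7^-4·(≡5) mod 7; (1|7)=+1, (5|7)=-1; (−1)^{-2·-4·3}·(+1)^-4·(-1)^-2 = +1.
v=41: a=41^0·(≡19), b=41^1·(≡12) mod 41; (19|41)=-1, (12|41)=-1; (−1)^{0·1·20}·(-1)^1·(-1)^0 = -1.
|Ram(58, -4551)| = 2, even; anisotropic at {29, 41}.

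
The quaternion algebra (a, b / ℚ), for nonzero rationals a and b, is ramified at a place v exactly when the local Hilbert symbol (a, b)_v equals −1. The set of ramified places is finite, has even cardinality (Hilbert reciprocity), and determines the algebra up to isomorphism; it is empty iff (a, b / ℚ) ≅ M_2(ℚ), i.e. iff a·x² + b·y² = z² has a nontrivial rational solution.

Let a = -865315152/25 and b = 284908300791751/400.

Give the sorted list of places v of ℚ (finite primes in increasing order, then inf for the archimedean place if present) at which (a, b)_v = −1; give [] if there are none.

[2, 13]

Mod squares: a ≡ -37, b ≡ 14911. Check v ∈ {∞, 2, 3, 5, 7, 13, 31, 37}.
v=13: a=13^2·(≡2), b=13^3·(≡12) mod 13; (2|13)=-1, (12|13)=+1; (−1)^{2·3·6}·(-1)^3·(+1)^2 = -1.
v=7: a=7^0·(≡3), b=7^6·(≡2) mod 7; (3|7)=-1, (2|7)=+1; (−1)^{0·6·3}·(-1)^6·(+1)^0 = +1.
v=31: a=31^2·(≡1), b=31^3·(≡1) mod 31; (1|31)=+1, (1|31)=+1; (−1)^{2·3·15}·(+1)^3·(+1)^2 = +1.
v=∞: -37 < 0 and 14911 > 0  ⇒  (a,b)_∞ = +1.
v=2: v_2(a)=4, v_2(b)=-4; units ≡ 3, 7 (mod 8); ε·ε+αω+βω = 1·1+4·0+-4·1 ≡ 1  ⇒  (a,b)_2 = -1.
v=37: a=37^1·(≡7), b=37^1·(≡21) mod 37; (7|37)=+1, (21|37)=+1; (−1)^{1·1·18}·(+1)^1·(+1)^1 = +1.
v=3: a=3^2·(≡2), b=3^0·(≡1) mod 3; (2|3)=-1, (1|3)=+1; (−1)^{2·0·1}·(-1)^0·(+1)^2 = +1.
v=5: a=5^-2·(≡3), b=5^-2·(≡1) mod 5; (3|5)=-1, (1|5)=+1; (−1)^{-2·-2·2}·(-1)^-2·(+1)^-2 = +1.
|Ram(-37, 14911)| = 2, even; anisotropic at {2, 13}.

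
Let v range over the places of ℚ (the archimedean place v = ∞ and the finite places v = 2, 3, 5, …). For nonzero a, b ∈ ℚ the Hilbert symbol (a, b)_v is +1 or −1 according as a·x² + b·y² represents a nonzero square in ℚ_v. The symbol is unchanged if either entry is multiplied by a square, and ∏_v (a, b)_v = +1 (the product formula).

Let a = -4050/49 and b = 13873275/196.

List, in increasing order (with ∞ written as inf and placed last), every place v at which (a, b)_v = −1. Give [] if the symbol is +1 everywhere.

Mod squares: a ≡ -2, b ≡ 6851. Check v ∈ {∞, 2, 3, 5, 7, 13, 17, 31}.
v=2: v_2(a)=1, v_2(b)=-2; units ≡ 7, 3 (mod 8); ε·ε+αω+βω = 1·1+1·1+-2·0 ≡ 0  ⇒  (a,b)_2 = +1.
v=7: a=7^-2·(≡3), b=7^-2·(≡6) mod 7; (3|7)=-1, (6|7)=-1; (−1)^{-2·-2·3}·(-1)^-2·(-1)^-2 = +1.
v=∞: -2 < 0 and 6851 > 0  ⇒  (a,b)_∞ = +1.
v=13: a=13^0·(≡11), b=13^1·(≡5) mod 13; (11|13)=-1, (5|13)=-1; (−1)^{0·1·6}·(-1)^1·(-1)^0 = -1.
v=17: a=17^0·(≡2), b=17^1·(≡14) mod 17; (2|17)=+1, (14|17)=-1; (−1)^{0·1·8}·(+1)^1·(-1)^0 = +1.
v=31: a=31^0·(≡23), b=31^1·(≡4) mod 31; (23|31)=-1, (4|31)=+1; (−1)^{0·1·15}·(-1)^1·(+1)^0 = -1.
v=5: a=5^2·(≡2), b=5^2·(≡1) mod 5; (2|5)=-1, (1|5)=+1; (−1)^{2·2·2}·(-1)^2·(+1)^2 = +1.
v=3: a=3^4·(≡1), b=3^4·(≡2) mod 3; (1|3)=+1, (2|3)=-1; (−1)^{4·4·1}·(+1)^4·(-1)^4 = +1.
Ram(-2, 6851) = {13, 31}; no ℚ_13-point on the conic.

[13, 31]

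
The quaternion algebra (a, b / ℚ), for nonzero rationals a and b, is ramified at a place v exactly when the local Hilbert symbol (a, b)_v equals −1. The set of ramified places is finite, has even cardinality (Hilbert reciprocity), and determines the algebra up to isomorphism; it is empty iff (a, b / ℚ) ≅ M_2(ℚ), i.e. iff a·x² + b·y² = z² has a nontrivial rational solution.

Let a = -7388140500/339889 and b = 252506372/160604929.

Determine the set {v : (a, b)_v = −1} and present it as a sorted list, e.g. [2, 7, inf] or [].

(a, b) ≡ (-28405, 17) mod (ℚ^×)²; places V = {2, 3, 5, 11, 13, 17, 19, 23, 29, 41, 47, 53, ∞}.
(a,b)_5: α=3, u≡4; β=0, v≡3 (mod 5); (4|5)=+1, (3|5)=-1; sign (−1)^0·+1^0·-1^3 = -1.
(a,b)_3: α=2, u≡2; β=0, v≡2 (mod 3); (2|3)=-1, (2|3)=-1; sign (−1)^0·-1^0·-1^2 = +1.
(a,b)_∞: sgn(-28405)=−, sgn(17)=+, so +1.
(a,b)_13: α=1, u≡1; β=0, v≡10 (mod 13); (1|13)=+1, (10|13)=+1; sign (−1)^0·+1^0·+1^1 = +1.
(a,b)_41: α=0, u≡32; β=2, v≡30 (mod 41); (32|41)=+1, (30|41)=-1; sign (−1)^0·+1^2·-1^0 = +1.
(a,b)_11: α=-2, u≡10; β=0, v≡8 (mod 11); (10|11)=-1, (8|11)=-1; sign (−1)^0·-1^0·-1^-2 = +1.
(a,b)_23: α=1, u≡19; β=-2, v≡21 (mod 23); (19|23)=-1, (21|23)=-1; sign (−1)^0·-1^-2·-1^1 = -1.
(a,b)_53: α=-2, u≡27; β=0, v≡40 (mod 53); (27|53)=-1, (40|53)=+1; sign (−1)^0·-1^0·+1^-2 = +1.
(a,b)_19: α=1, u≡11; β=-2, v≡5 (mod 19); (11|19)=+1, (5|19)=+1; sign (−1)^0·+1^-2·+1^1 = +1.
(a,b)_29: α=0, u≡8; β=-2, v≡2 (mod 29); (8|29)=-1, (2|29)=-1; sign (−1)^0·-1^-2·-1^0 = +1.
(a,b)_47: α=0, u≡43; β=2, v≡14 (mod 47); (43|47)=-1, (14|47)=+1; sign (−1)^0·-1^2·+1^0 = +1.
(a,b)_17: α=2, u≡4; β=1, v≡15 (mod 17); (4|17)=+1, (15|17)=+1; sign (−1)^0·+1^1·+1^2 = +1.
(a,b)_2: α=2, β=2; u≡3, v≡1 (mod 8); ε(u)ε(v)=1·0, αω(v)=2·0, βω(u)=2·1; sum ≡ 0  ⇒  +1.
Ram(-28405, 17) = {5, 23}; no ℚ_5-point on the conic.

[5, 23]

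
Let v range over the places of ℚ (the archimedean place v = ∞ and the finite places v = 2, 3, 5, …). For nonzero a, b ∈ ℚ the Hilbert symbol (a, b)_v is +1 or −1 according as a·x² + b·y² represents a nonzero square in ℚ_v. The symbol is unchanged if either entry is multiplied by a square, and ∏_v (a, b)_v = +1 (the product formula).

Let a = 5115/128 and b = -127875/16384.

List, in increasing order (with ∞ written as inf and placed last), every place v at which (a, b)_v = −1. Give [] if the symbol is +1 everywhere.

[2, 3, 5, 11]

(a, b) ≡ (10230, -5115) mod (ℚ^×)²; places V = {2, 3, 5, 11, 31, ∞}.
(a,b)_2: α=-7, β=-14; u≡3, v≡5 (mod 8); ε(u)ε(v)=1·0, αω(v)=-7·1, βω(u)=-14·1; sum ≡ 1  ⇒  -1.
(a,b)_31: α=1, u≡18; β=1, v≡27 (mod 31); (18|31)=+1, (27|31)=-1; sign (−1)^1·+1^1·-1^1 = +1.
(a,b)_∞: sgn(10230)=+, sgn(-5115)=−, so +1.
(a,b)_5: α=1, u≡1; β=3, v≡3 (mod 5); (1|5)=+1, (3|5)=-1; sign (−1)^0·+1^3·-1^1 = -1.
(a,b)_11: α=1, u≡2; β=1, v≡7 (mod 11); (2|11)=-1, (7|11)=-1; sign (−1)^1·-1^1·-1^1 = -1.
(a,b)_3: α=1, u≡2; β=1, v≡2 (mod 3); (2|3)=-1, (2|3)=-1; sign (−1)^1·-1^1·-1^1 = -1.
(10230, -5115 / ℚ) ramifies at {2, 3, 5, 11}: a division algebra.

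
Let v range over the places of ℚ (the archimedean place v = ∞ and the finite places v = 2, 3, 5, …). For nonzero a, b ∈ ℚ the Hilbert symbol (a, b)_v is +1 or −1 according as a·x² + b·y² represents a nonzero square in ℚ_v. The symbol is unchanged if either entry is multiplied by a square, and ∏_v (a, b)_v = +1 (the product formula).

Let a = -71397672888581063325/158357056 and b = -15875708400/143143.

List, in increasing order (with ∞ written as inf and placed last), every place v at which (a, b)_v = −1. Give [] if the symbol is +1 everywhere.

Mod squares: a ≡ -37, b ≡ -3429937. Check v ∈ {∞, 2, 3, 5, 7, 11, 13, 17, 19, 37, 41}.
v=13: a=13^-2·(≡5), b=13^-2·(≡10) mod 13; (5|13)=-1, (10|13)=+1; (−1)^{-2·-2·6}·(-1)^-2·(+1)^-2 = +1.
v=5: a=5^2·(≡2), b=5^2·(≡3) mod 5; (2|5)=-1, (3|5)=-1; (−1)^{2·2·2}·(-1)^2·(-1)^2 = +1.
v=37: a=37^3·(≡10), b=37^1·(≡11) mod 37; (10|37)=+1, (11|37)=+1; (−1)^{3·1·18}·(+1)^1·(+1)^3 = +1.
v=41: a=41^2·(≡4), b=41^1·(≡38) mod 41; (4|41)=+1, (38|41)=-1; (−1)^{2·1·20}·(+1)^1·(-1)^2 = +1.
v=2: v_2(a)=-6, v_2(b)=4; units ≡ 3, 7 (mod 8); ε·ε+αω+βω = 1·1+-6·0+4·1 ≡ 1  ⇒  (a,b)_2 = -1.
v=19: a=19^2·(≡16), b=19^1·(≡10) mod 19; (16|19)=+1, (10|19)=-1; (−1)^{2·1·9}·(+1)^1·(-1)^2 = +1.
v=∞: -37 < 0 and -3429937 < 0  ⇒  (a,b)_∞ = -1.
v=11: a=11^-4·(≡6), b=11^-2·(≡7) mod 11; (6|11)=-1, (7|11)=-1; (−1)^{-4·-2·5}·(-1)^-2·(-1)^-4 = +1.
v=7: a=7^2·(≡5), b=7^-1·(≡4) mod 7; (5|7)=-1, (4|7)=+1; (−1)^{2·-1·3}·(-1)^-1·(+1)^2 = -1.
v=3: a=3^8·(≡2), b=3^4·(≡2) mod 3; (2|3)=-1, (2|3)=-1; (−1)^{8·4·1}·(-1)^4·(-1)^8 = +1.
v=17: a=17^2·(≡12), b=17^1·(≡11) mod 17; (12|17)=-1, (11|17)=-1; (−1)^{2·1·8}·(-1)^1·(-1)^2 = -1.
(-37, -3429937 / ℚ) ramifies at {2, 7, 17, ∞}: a division algebra.

[2, 7, 17, inf]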